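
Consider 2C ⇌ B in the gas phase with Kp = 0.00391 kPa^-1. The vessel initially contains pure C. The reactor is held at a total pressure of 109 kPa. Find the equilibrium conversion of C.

X = 0.392

Let X = conversion of C (basis 1 mol C); extent of reaction ξ = 0.5X.
Moles: n_C = 1 − X; n_B = 0.5X.
Summing: n_T = 1 − 0.5X.
y_i = n_i/n_T, p_i = y_i·P. Kp = p_B / (p_C^2).
Setting this equal to 0.00391 kPa^-1 and taking the physical root (0 < X < 1) gives X = 0.392.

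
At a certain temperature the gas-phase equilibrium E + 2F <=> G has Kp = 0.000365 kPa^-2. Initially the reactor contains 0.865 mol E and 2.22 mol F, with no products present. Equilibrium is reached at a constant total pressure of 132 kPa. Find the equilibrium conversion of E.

X = 0.661

Take 0.865 mol E as basis and let X be its fractional conversion, so ξ = 0.865X.
Moles: n_E = 0.865 − 0.865X; n_F = 2.22 − 1.73X; n_G = 0.865X.
Total moles n_T = 3.08 − 1.73X.
Mole fractions y_i = n_i/n_T; Kp = p_G / (p_E p_F^2) with p_i = y_i·P.
This yields a degree-3 equation in X; solving on (0,1), X = 0.661.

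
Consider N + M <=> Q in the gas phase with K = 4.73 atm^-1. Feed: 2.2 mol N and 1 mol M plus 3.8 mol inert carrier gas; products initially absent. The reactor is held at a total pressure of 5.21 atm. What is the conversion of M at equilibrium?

Let X = conversion of M (basis 1 mol M); extent of reaction ξ = X.
Mole table: n_N = 2.2 − X; n_M = 1 − X; n_Q = X; n_I = 3.8 (inert).
n_T = Σnᵢ = 7 − X.
y_i = n_i/n_T, p_i = y_i·P. K = p_Q / (p_N p_M).
This yields a degree-2 equation in X; solving on (0,1), X = 0.844.

X = 0.844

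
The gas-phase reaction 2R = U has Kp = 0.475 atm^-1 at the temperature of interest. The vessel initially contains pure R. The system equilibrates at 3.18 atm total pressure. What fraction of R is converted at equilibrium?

X = 0.623

Basis: 1 mol R initially; let X = conversion of R. Extent ξ = 0.5X.
Mole table: n_R = 1 − X; n_U = 0.5X.
n_T = Σnᵢ = 1 − 0.5X.
Mole fractions y_i = n_i/n_T; Kp = p_U / (p_R^2) with p_i = y_i·P.
Setting this equal to 0.475 atm^-1 and taking the physical root (0 < X < 1) gives X = 0.623.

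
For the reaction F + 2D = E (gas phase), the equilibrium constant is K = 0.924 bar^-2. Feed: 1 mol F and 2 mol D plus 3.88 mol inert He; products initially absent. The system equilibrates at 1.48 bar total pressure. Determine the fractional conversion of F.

X = 0.124

Take 1 mol F as basis and let X be its fractional conversion, so ξ = X.
Mole table: n_F = 1 − X; n_D = 2 − 2X; n_E = X; n_I = 3.88 (inert).
n_T = Σnᵢ = 6.88 − 2X.
With p_i = (n_i/n_T)P, K = p_E / (p_F p_D^2).
Substituting and setting equal to 0.924 bar^-2 gives a polynomial in X; the root in (0,1) is X = 0.124.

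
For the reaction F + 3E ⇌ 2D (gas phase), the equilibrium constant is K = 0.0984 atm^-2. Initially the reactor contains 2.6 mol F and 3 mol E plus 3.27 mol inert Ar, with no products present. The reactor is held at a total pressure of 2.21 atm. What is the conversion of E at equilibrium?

X = 0.225

Let X = conversion of E (basis 3 mol E); extent of reaction ξ = X.
Mole table: n_F = 2.6 − X; n_E = 3 − 3X; n_D = 2X; n_I = 3.27 (inert).
Summing: n_T = 8.87 − 2X.
With p_i = (n_i/n_T)P, K = p_D^2 / (p_F p_E^3).
This yields a degree-4 equation in X; solving on (0,1), X = 0.225.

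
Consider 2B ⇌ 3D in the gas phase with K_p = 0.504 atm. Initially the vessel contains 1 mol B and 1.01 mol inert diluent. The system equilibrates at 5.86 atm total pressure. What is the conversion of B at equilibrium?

Basis: 1 mol B initially; let X = conversion of B. Extent ξ = 0.5X.
Moles: n_B = 1 − X; n_D = 1.5X; n_I = 1.01 (inert).
Summing: n_T = 2.01 + 0.5X.
Mole fractions y_i = n_i/n_T; K_p = p_D^3 / (p_B^2) with p_i = y_i·P.
Substituting and setting equal to 0.504 atm gives a polynomial in X; the root in (0,1) is X = 0.300.

X = 0.300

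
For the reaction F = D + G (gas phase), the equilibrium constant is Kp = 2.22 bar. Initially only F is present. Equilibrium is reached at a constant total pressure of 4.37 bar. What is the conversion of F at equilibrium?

X = 0.580

Take 1 mol F as basis and let X be its fractional conversion, so ξ = X.
Species balance: n_F = 1 − X; n_D = X; n_G = X.
Total moles n_T = 1 + X.
With p_i = (n_i/n_T)P, Kp = p_D p_G / (p_F).
This yields a degree-2 equation in X; solving on (0,1), X = 0.580.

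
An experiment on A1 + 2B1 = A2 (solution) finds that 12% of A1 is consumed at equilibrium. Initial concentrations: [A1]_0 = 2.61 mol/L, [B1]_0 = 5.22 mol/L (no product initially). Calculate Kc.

Kc = 0.00646 (mol/L)^-2

Let X = conversion of A1.
Concentrations: [A1] = 2.61 − 2.61X; [B1] = 5.22 − 5.22X; [A2] = 2.61X.
At X = 0.12: [A1] = 2.3, [B1] = 4.59, [A2] = 0.313.
Kc = [A2] / ([A1] [B1]^2) = 0.00646 (mol/L)^-2.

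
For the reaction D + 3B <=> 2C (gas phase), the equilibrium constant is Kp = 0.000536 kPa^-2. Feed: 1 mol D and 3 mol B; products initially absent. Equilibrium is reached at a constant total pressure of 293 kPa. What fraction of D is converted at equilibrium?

Basis: 1 mol D initially; let X = conversion of D. Extent ξ = X.
Moles: n_D = 1 − X; n_B = 3 − 3X; n_C = 2X.
Total moles n_T = 4 − 2X.
With p_i = (n_i/n_T)P, Kp = p_C^2 / (p_D p_B^3).
Equating to 0.000536 kPa^-2 and solving on 0 < X < 1: X = 0.681.

X = 0.681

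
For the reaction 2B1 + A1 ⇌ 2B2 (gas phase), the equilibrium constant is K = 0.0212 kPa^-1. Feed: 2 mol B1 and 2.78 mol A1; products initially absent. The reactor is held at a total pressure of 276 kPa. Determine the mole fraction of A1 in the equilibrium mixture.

Let X = conversion of B1 (basis 2 mol B1); extent of reaction ξ = X.
At extent ξ: n_B1 = 2 − 2X; n_A1 = 2.78 − X; n_B2 = 2X.
Summing: n_T = 4.78 − X.
With p_i = (n_i/n_T)P, K = p_B2^2 / (p_B1^2 p_A1).
Setting this equal to 0.0212 kPa^-1 and taking the physical root (0 < X < 1) gives X = 0.635.
Then n_A1 = 2.14, n_T = 4.14, so y_A1 = 0.517.

y_A1 = 0.517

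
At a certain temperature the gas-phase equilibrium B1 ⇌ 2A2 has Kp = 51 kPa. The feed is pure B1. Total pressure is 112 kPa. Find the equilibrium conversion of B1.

Take 1 mol B1 as basis and let X be its fractional conversion, so ξ = X.
At extent ξ: n_B1 = 1 − X; n_A2 = 2X.
Summing: n_T = 1 + X.
y_i = n_i/n_T, p_i = y_i·P. Kp = p_A2^2 / (p_B1).
Equating to 51 kPa and solving on 0 < X < 1: X = 0.320.

X = 0.320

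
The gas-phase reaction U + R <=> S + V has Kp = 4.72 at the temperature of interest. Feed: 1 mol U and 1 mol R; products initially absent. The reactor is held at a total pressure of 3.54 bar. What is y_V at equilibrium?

y_V = 0.342

Take 1 mol U as basis and let X be its fractional conversion, so ξ = X.
At extent ξ: n_U = 1 − X; n_R = 1 − X; n_S = X; n_V = X.
Since Δν = 0, n_T = 2 throughout.
y_i = n_i/n_T, p_i = y_i·P. Kp = p_S p_V / (p_U p_R).
Substituting and setting equal to 4.72 gives a polynomial in X; the root in (0,1) is X = 0.685.
Then n_V = 0.685, n_T = 2, so y_V = 0.342.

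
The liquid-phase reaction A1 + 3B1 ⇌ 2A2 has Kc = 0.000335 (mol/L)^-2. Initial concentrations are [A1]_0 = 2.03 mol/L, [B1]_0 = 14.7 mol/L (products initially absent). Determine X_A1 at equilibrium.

Let X = conversion of A1; extent ξ = 2.03·X mol/L.
Concentrations: [A1] = 2.03 − 2.03X; [B1] = 14.7 − 6.09X; [A2] = 4.06X.
Kc = [A2]^2 / ([A1] [B1]^3).
Setting equal to 0.000335 and solving for X on (0,1) gives X = 0.262.

X = 0.262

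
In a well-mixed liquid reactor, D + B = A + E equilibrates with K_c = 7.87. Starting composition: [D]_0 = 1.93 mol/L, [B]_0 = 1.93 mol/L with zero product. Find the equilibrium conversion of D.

Let X = conversion of D; extent ξ = 1.93·X mol/L.
Concentrations: [D] = 1.93 − 1.93X; [B] = 1.93 − 1.93X; [A] = 1.93X; [E] = 1.93X.
K_c = [A] [E] / ([D] [B]).
Equating to 7.87: the physical root is X = 0.737.

X = 0.737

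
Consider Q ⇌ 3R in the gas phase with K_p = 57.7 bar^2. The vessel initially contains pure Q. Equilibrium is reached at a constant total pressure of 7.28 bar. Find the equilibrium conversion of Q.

Basis: 1 mol Q initially; let X = conversion of Q. Extent ξ = X.
Species balance: n_Q = 1 − X; n_R = 3X.
Summing: n_T = 1 + 2X.
Mole fractions y_i = n_i/n_T; K_p = p_R^3 / (p_Q) with p_i = y_i·P.
Equating to 57.7 bar^2 and solving on 0 < X < 1: X = 0.430.

X = 0.430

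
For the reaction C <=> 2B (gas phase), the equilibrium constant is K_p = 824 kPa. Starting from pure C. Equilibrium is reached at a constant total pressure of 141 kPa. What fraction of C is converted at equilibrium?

X = 0.770

Take 1 mol C as basis and let X be its fractional conversion, so ξ = X.
Species balance: n_C = 1 − X; n_B = 2X.
Summing: n_T = 1 + X.
y_i = n_i/n_T, p_i = y_i·P. K_p = p_B^2 / (p_C).
Equating to 824 kPa and solving on 0 < X < 1: X = 0.770.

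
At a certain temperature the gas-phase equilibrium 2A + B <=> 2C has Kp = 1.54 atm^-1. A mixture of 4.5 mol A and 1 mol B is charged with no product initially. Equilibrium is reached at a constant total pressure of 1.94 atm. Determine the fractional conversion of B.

Take 1 mol B as basis and let X be its fractional conversion, so ξ = X.
Species balance: n_A = 4.5 − 2X; n_B = 1 − X; n_C = 2X.
Total moles n_T = 5.5 − X.
With p_i = (n_i/n_T)P, Kp = p_C^2 / (p_A^2 p_B).
Equating to 1.54 atm^-1 and solving on 0 < X < 1: X = 0.688.

X = 0.688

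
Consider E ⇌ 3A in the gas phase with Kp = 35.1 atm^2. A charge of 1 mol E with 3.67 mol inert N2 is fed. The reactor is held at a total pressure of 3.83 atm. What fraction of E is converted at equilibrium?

Take 1 mol E as basis and let X be its fractional conversion, so ξ = X.
Mole table: n_E = 1 − X; n_A = 3X; n_I = 3.67 (inert).
Total moles n_T = 4.67 + 2X.
Mole fractions y_i = n_i/n_T; Kp = p_A^3 / (p_E) with p_i = y_i·P.
Equating to 35.1 atm^2 and solving on 0 < X < 1: X = 0.836.

X = 0.836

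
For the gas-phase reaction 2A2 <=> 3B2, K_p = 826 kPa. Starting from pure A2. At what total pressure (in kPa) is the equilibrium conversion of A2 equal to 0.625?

P = 185 kPa

Take 1 mol A2 as basis and let X be its fractional conversion, so ξ = 0.5X.
Moles: n_A2 = 1 − X; n_B2 = 1.5X.
Total moles n_T = 1 + 0.5X.
K_p = p_B2^3 / (p_A2^2) with p_i = (n_i/n_T)·P.
At X = 0.625: the mole-fraction product g(X) = Π y_i^ν_i = 4.464. Since K_p = g(X)·P^{1}, P = (K_p/g)^(1/1) = (826/4.464)^(1/1) = 185 kPa.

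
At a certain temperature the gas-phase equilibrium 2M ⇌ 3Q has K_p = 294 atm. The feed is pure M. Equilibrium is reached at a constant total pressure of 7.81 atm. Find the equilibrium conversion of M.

Take 1 mol M as basis and let X be its fractional conversion, so ξ = 0.5X.
Moles: n_M = 1 − X; n_Q = 1.5X.
n_T = Σnᵢ = 1 + 0.5X.
y_i = n_i/n_T, p_i = y_i·P. K_p = p_Q^3 / (p_M^2).
Setting this equal to 294 atm and taking the physical root (0 < X < 1) gives X = 0.814.

X = 0.814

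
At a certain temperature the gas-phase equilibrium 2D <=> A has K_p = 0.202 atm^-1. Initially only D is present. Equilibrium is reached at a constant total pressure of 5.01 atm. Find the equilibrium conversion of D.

Basis: 1 mol D initially; let X = conversion of D. Extent ξ = 0.5X.
Mole table: n_D = 1 − X; n_A = 0.5X.
Summing: n_T = 1 − 0.5X.
Mole fractions y_i = n_i/n_T; K_p = p_A / (p_D^2) with p_i = y_i·P.
Equating to 0.202 atm^-1 and solving on 0 < X < 1: X = 0.555.

X = 0.555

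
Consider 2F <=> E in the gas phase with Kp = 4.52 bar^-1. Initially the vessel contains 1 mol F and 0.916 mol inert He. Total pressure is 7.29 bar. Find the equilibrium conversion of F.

Basis: 1 mol F initially; let X = conversion of F. Extent ξ = 0.5X.
Moles: n_F = 1 − X; n_E = 0.5X; n_I = 0.916 (inert).
Summing: n_T = 1.92 − 0.5X.
Mole fractions y_i = n_i/n_T; Kp = p_E / (p_F^2) with p_i = y_i·P.
Substituting and setting equal to 4.52 bar^-1 gives a polynomial in X; the root in (0,1) is X = 0.861.

X = 0.861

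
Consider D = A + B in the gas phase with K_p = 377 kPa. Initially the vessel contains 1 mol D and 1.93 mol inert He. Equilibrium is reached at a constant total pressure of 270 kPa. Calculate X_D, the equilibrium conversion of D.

X = 0.860

Take 1 mol D as basis and let X be its fractional conversion, so ξ = X.
Moles: n_D = 1 − X; n_A = X; n_B = X; n_I = 1.93 (inert).
Summing: n_T = 2.93 + X.
Mole fractions y_i = n_i/n_T; K_p = p_A p_B / (p_D) with p_i = y_i·P.
Setting this equal to 377 kPa and taking the physical root (0 < X < 1) gives X = 0.860.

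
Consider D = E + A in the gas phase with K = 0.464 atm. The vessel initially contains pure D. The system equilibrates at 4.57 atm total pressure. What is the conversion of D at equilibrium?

X = 0.304

Let X = conversion of D (basis 1 mol D); extent of reaction ξ = X.
At extent ξ: n_D = 1 − X; n_E = X; n_A = X.
Summing: n_T = 1 + X.
With p_i = (n_i/n_T)P, K = p_E p_A / (p_D).
Substituting and setting equal to 0.464 atm gives a polynomial in X; the root in (0,1) is X = 0.304.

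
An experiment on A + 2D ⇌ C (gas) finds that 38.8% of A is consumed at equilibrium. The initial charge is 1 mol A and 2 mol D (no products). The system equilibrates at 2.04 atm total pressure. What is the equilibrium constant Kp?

Let X = conversion of A (basis 1 mol A); extent of reaction ξ = X.
At extent ξ: n_A = 1 − X; n_D = 2 − 2X; n_C = X.
n_T = Σnᵢ = 3 − 2X.
At X = 0.388: n_A = 0.612, n_D = 1.22, n_C = 0.388, n_T = 2.22.
p_i = (n_i/n_T)·P. Kp = p_C / (p_A p_D^2) = 0.503 atm^-2.

Kp = 0.503 atm^-2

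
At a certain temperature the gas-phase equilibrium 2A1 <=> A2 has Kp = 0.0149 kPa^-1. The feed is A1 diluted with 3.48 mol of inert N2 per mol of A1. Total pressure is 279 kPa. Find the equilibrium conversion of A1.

X = 0.497

Take 1 mol A1 as basis and let X be its fractional conversion, so ξ = 0.5X.
Mole table: n_A1 = 1 − X; n_A2 = 0.5X; n_I = 3.48 (inert).
Total moles n_T = 4.48 − 0.5X.
y_i = n_i/n_T, p_i = y_i·P. Kp = p_A2 / (p_A1^2).
Equating to 0.0149 kPa^-1 and solving on 0 < X < 1: X = 0.497.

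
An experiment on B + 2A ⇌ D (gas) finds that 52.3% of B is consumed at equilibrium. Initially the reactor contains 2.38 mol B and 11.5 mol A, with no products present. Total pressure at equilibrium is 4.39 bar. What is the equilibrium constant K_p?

K_p = 0.0909 bar^-2

Basis: 2.38 mol B initially; let X = conversion of B. Extent ξ = 2.38X.
At extent ξ: n_B = 2.38 − 2.38X; n_A = 11.5 − 4.76X; n_D = 2.38X.
Summing: n_T = 13.9 − 4.76X.
At X = 0.523: n_B = 1.14, n_A = 9.01, n_D = 1.24, n_T = 11.4.
p_i = (n_i/n_T)·P. K_p = p_D / (p_B p_A^2) = 0.0909 bar^-2.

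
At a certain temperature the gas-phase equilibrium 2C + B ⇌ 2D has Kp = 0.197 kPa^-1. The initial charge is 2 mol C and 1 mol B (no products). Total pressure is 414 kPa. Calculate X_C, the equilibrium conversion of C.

Let X = conversion of C (basis 2 mol C); extent of reaction ξ = X.
At extent ξ: n_C = 2 − 2X; n_B = 1 − X; n_D = 2X.
n_T = Σnᵢ = 3 − X.
Mole fractions y_i = n_i/n_T; Kp = p_D^2 / (p_C^2 p_B) with p_i = y_i·P.
Substituting and setting equal to 0.197 kPa^-1 gives a polynomial in X; the root in (0,1) is X = 0.750.

X = 0.750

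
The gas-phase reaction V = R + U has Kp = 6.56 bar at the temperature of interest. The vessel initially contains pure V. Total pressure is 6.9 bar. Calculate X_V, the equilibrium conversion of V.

X = 0.698

Basis: 1 mol V initially; let X = conversion of V. Extent ξ = X.
Moles: n_V = 1 − X; n_R = X; n_U = X.
Summing: n_T = 1 + X.
Mole fractions y_i = n_i/n_T; Kp = p_R p_U / (p_V) with p_i = y_i·P.
Setting this equal to 6.56 bar and taking the physical root (0 < X < 1) gives X = 0.698.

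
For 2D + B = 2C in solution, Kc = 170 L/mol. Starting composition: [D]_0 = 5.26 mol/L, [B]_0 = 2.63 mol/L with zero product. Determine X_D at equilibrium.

Let X = conversion of D; extent ξ = 5.26X/2 mol/L.
Concentrations: [D] = 5.26 − 5.26X; [B] = 2.63 − 2.63X; [C] = 5.26X.
Kc = [C]^2 / ([D]^2 [B]).
This equals 170 at X = 0.880 (the root in 0 < X < 1).

X = 0.880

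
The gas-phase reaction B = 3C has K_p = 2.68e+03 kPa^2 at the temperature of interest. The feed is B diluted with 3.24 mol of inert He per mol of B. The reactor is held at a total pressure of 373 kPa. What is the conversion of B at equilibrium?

X = 0.230

Take 1 mol B as basis and let X be its fractional conversion, so ξ = X.
Moles: n_B = 1 − X; n_C = 3X; n_I = 3.24 (inert).
n_T = Σnᵢ = 4.24 + 2X.
With p_i = (n_i/n_T)P, K_p = p_C^3 / (p_B).
Equating to 2.68e+03 kPa^2 and solving on 0 < X < 1: X = 0.230.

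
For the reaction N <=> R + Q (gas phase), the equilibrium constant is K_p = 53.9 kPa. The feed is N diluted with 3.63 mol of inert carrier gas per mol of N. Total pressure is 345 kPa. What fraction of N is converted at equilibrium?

Let X = conversion of N (basis 1 mol N); extent of reaction ξ = X.
Mole table: n_N = 1 − X; n_R = X; n_Q = X; n_I = 3.63 (inert).
Total moles n_T = 4.63 + X.
Mole fractions y_i = n_i/n_T; K_p = p_R p_Q / (p_N) with p_i = y_i·P.
Equating to 53.9 kPa and solving on 0 < X < 1: X = 0.583.

X = 0.583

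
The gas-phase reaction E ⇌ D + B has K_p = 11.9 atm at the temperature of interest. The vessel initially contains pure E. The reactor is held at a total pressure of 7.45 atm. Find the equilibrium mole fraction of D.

y_D = 0.440

Take 1 mol E as basis and let X be its fractional conversion, so ξ = X.
Mole table: n_E = 1 − X; n_D = X; n_B = X.
Summing: n_T = 1 + X.
With p_i = (n_i/n_T)P, K_p = p_D p_B / (p_E).
Setting this equal to 11.9 atm and taking the physical root (0 < X < 1) gives X = 0.784.
Then n_D = 0.784, n_T = 1.78, so y_D = 0.440.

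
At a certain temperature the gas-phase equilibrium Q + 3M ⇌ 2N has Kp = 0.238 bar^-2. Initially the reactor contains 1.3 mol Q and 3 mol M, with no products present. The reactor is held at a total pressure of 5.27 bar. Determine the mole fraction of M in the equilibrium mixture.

y_M = 0.423

Let X = conversion of M (basis 3 mol M); extent of reaction ξ = X.
Species balance: n_Q = 1.3 − X; n_M = 3 − 3X; n_N = 2X.
n_T = Σnᵢ = 4.3 − 2X.
y_i = n_i/n_T, p_i = y_i·P. Kp = p_N^2 / (p_Q p_M^3).
Equating to 0.238 bar^-2 and solving on 0 < X < 1: X = 0.548.
Then n_M = 1.35, n_T = 3.2, so y_M = 0.423.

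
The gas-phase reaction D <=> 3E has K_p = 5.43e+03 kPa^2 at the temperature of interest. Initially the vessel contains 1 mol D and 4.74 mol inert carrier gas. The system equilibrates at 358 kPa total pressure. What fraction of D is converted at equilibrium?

X = 0.349

Let X = conversion of D (basis 1 mol D); extent of reaction ξ = X.
At extent ξ: n_D = 1 − X; n_E = 3X; n_I = 4.74 (inert).
n_T = Σnᵢ = 5.74 + 2X.
y_i = n_i/n_T, p_i = y_i·P. K_p = p_E^3 / (p_D).
Substituting and setting equal to 5.43e+03 kPa^2 gives a polynomial in X; the root in (0,1) is X = 0.349.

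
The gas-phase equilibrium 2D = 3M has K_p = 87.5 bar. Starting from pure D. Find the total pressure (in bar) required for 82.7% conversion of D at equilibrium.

Let X = conversion of D (basis 1 mol D); extent of reaction ξ = 0.5X.
At extent ξ: n_D = 1 − X; n_M = 1.5X.
Summing: n_T = 1 + 0.5X.
K_p = p_M^3 / (p_D^2) with p_i = (n_i/n_T)·P.
At X = 0.827: the mole-fraction product g(X) = Π y_i^ν_i = 45.12. Since K_p = g(X)·P^{1}, P = (K_p/g)^(1/1) = (87.5/45.12)^(1/1) = 1.94 bar.

P = 1.94 bar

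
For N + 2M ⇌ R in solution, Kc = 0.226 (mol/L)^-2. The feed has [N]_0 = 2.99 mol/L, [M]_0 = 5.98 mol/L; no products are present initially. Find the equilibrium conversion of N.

Let X = conversion of N; extent ξ = 2.99·X mol/L.
Concentrations: [N] = 2.99 − 2.99X; [M] = 5.98 − 5.98X; [R] = 2.99X.
Kc = [R] / ([N] [M]^2).
This equals 0.226 at X = 0.584 (the root in 0 < X < 1).

X = 0.584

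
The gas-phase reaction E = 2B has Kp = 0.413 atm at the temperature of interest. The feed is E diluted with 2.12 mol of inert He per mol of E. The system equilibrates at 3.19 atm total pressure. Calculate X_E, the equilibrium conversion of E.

Basis: 1 mol E initially; let X = conversion of E. Extent ξ = X.
Moles: n_E = 1 − X; n_B = 2X; n_I = 2.12 (inert).
Summing: n_T = 3.12 + X.
With p_i = (n_i/n_T)P, Kp = p_B^2 / (p_E).
Equating to 0.413 atm and solving on 0 < X < 1: X = 0.281.

X = 0.281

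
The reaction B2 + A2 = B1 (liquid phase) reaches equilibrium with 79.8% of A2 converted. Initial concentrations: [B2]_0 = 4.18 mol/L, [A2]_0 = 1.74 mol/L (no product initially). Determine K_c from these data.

Let X = conversion of A2.
Concentrations: [B2] = 4.18 − 1.74X; [A2] = 1.74 − 1.74X; [B1] = 1.74X.
At X = 0.798: [B2] = 2.79, [A2] = 0.351, [B1] = 1.39.
K_c = [B1] / ([B2] [A2]) = 1.42 L/mol.

K_c = 1.42 L/mol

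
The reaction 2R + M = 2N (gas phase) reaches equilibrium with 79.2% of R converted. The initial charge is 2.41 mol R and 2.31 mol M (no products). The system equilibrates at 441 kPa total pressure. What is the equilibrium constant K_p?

K_p = 0.0913 kPa^-1

Take 2.41 mol R as basis and let X be its fractional conversion, so ξ = 1.21X.
At extent ξ: n_R = 2.41 − 2.41X; n_M = 2.31 − 1.21X; n_N = 2.41X.
Total moles n_T = 4.72 − 1.21X.
At X = 0.792: n_R = 0.501, n_M = 1.36, n_N = 1.91, n_T = 3.77.
p_i = (n_i/n_T)·P. K_p = p_N^2 / (p_R^2 p_M) = 0.0913 kPa^-1.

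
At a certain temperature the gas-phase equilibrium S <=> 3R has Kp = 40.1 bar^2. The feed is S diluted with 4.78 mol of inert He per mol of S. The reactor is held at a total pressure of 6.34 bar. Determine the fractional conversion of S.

X = 0.770

Take 1 mol S as basis and let X be its fractional conversion, so ξ = X.
Species balance: n_S = 1 − X; n_R = 3X; n_I = 4.78 (inert).
Total moles n_T = 5.78 + 2X.
Mole fractions y_i = n_i/n_T; Kp = p_R^3 / (p_S) with p_i = y_i·P.
Setting this equal to 40.1 bar^2 and taking the physical root (0 < X < 1) gives X = 0.770.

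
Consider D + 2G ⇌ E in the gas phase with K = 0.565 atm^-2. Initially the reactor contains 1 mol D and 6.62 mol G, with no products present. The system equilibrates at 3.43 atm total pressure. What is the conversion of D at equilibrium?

X = 0.822

Let X = conversion of D (basis 1 mol D); extent of reaction ξ = X.
Moles: n_D = 1 − X; n_G = 6.62 − 2X; n_E = X.
Summing: n_T = 7.62 − 2X.
Mole fractions y_i = n_i/n_T; K = p_E / (p_D p_G^2) with p_i = y_i·P.
This yields a degree-3 equation in X; solving on (0,1), X = 0.822.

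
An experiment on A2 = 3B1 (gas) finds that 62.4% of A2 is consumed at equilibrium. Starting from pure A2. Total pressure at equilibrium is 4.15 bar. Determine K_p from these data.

K_p = 59.5 bar^2

Basis: 1 mol A2 initially; let X = conversion of A2. Extent ξ = X.
At extent ξ: n_A2 = 1 − X; n_B1 = 3X.
Total moles n_T = 1 + 2X.
At X = 0.624: n_A2 = 0.376, n_B1 = 1.87, n_T = 2.25.
p_i = (n_i/n_T)·P. K_p = p_B1^3 / (p_A2) = 59.5 bar^2.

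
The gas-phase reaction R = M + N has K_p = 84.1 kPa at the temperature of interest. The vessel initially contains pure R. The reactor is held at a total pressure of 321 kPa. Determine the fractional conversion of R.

Take 1 mol R as basis and let X be its fractional conversion, so ξ = X.
Mole table: n_R = 1 − X; n_M = X; n_N = X.
n_T = Σnᵢ = 1 + X.
y_i = n_i/n_T, p_i = y_i·P. K_p = p_M p_N / (p_R).
Setting this equal to 84.1 kPa and taking the physical root (0 < X < 1) gives X = 0.456.

X = 0.456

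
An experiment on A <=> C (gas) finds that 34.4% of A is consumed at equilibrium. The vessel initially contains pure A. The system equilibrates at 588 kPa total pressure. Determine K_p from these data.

Basis: 1 mol A initially; let X = conversion of A. Extent ξ = X.
Species balance: n_A = 1 − X; n_C = X.
Since Δν = 0, n_T = 1 throughout.
At X = 0.344: n_A = 0.656, n_C = 0.344, n_T = 1.
p_i = (n_i/n_T)·P. K_p = p_C / (p_A) = 0.524.

K_p = 0.524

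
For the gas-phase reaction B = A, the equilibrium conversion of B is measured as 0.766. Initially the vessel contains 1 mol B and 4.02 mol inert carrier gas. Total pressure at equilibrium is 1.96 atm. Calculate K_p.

Let X = conversion of B (basis 1 mol B); extent of reaction ξ = X.
Species balance: n_B = 1 − X; n_A = X; n_I = 4.02 (inert).
Total moles n_T = 5.02 (Δν = 0, constant).
At X = 0.766: n_B = 0.234, n_A = 0.766, n_T = 5.02.
p_i = (n_i/n_T)·P. K_p = p_A / (p_B) = 3.27.

K_p = 3.27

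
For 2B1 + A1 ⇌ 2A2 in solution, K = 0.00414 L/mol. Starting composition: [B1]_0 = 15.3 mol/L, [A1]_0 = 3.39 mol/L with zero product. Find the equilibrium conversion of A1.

X = 0.214

Let X = conversion of A1; extent ξ = 3.39·X mol/L.
Concentrations: [B1] = 15.3 − 6.78X; [A1] = 3.39 − 3.39X; [A2] = 6.78X.
K = [A2]^2 / ([B1]^2 [A1]).
Solving K = 0.00414 for X ∈ (0,1): X = 0.214.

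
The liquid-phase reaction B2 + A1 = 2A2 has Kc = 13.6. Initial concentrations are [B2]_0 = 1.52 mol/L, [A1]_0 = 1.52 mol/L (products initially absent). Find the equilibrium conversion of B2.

X = 0.648

Let X = conversion of B2; extent ξ = 1.52·X mol/L.
Concentrations: [B2] = 1.52 − 1.52X; [A1] = 1.52 − 1.52X; [A2] = 3.04X.
Kc = [A2]^2 / ([B2] [A1]).
This equals 13.6 at X = 0.648 (the root in 0 < X < 1).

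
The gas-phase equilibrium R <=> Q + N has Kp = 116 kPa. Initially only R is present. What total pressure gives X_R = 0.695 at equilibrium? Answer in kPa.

Take 1 mol R as basis and let X be its fractional conversion, so ξ = X.
Mole table: n_R = 1 − X; n_Q = X; n_N = X.
Summing: n_T = 1 + X.
Kp = p_Q p_N / (p_R) with p_i = (n_i/n_T)·P.
At X = 0.695: the mole-fraction product g(X) = Π y_i^ν_i = 0.9343. Since Kp = g(X)·P^{1}, P = (Kp/g)^(1/1) = (116/0.9343)^(1/1) = 124 kPa.

P = 124 kPa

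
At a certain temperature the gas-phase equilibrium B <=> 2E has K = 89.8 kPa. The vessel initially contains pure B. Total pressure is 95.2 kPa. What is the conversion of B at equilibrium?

X = 0.437

Let X = conversion of B (basis 1 mol B); extent of reaction ξ = X.
Mole table: n_B = 1 − X; n_E = 2X.
Total moles n_T = 1 + X.
With p_i = (n_i/n_T)P, K = p_E^2 / (p_B).
Setting this equal to 89.8 kPa and taking the physical root (0 < X < 1) gives X = 0.437.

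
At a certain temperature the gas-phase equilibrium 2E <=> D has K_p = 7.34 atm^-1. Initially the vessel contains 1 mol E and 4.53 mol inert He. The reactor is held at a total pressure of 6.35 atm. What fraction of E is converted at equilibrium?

X = 0.791

Let X = conversion of E (basis 1 mol E); extent of reaction ξ = 0.5X.
Mole table: n_E = 1 − X; n_D = 0.5X; n_I = 4.53 (inert).
n_T = Σnᵢ = 5.53 − 0.5X.
y_i = n_i/n_T, p_i = y_i·P. K_p = p_D / (p_E^2).
This yields a degree-2 equation in X; solving on (0,1), X = 0.791.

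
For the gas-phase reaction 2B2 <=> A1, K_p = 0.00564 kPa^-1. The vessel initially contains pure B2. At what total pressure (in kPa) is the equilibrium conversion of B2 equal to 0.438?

Take 1 mol B2 as basis and let X be its fractional conversion, so ξ = 0.5X.
Moles: n_B2 = 1 − X; n_A1 = 0.5X.
Summing: n_T = 1 − 0.5X.
K_p = p_A1 / (p_B2^2) with p_i = (n_i/n_T)·P.
At X = 0.438: the mole-fraction product g(X) = Π y_i^ν_i = 0.5415. Since K_p = g(X)·P^{-1}, P = (g/K_p)^(1/1) = (0.5415/0.00564)^(1/1) = 96 kPa.

P = 96 kPa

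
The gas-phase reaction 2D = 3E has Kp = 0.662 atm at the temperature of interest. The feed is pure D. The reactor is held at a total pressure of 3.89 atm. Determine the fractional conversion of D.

Take 1 mol D as basis and let X be its fractional conversion, so ξ = 0.5X.
At extent ξ: n_D = 1 − X; n_E = 1.5X.
Summing: n_T = 1 + 0.5X.
Mole fractions y_i = n_i/n_T; Kp = p_E^3 / (p_D^2) with p_i = y_i·P.
Substituting and setting equal to 0.662 atm gives a polynomial in X; the root in (0,1) is X = 0.304.

X = 0.304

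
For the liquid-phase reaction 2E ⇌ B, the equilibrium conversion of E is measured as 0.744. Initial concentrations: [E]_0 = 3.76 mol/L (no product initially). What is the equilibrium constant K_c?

Let X = conversion of E.
Concentrations: [E] = 3.76 − 3.76X; [B] = 1.88X.
At X = 0.744: [E] = 0.963, [B] = 1.4.
K_c = [B] / ([E]^2) = 1.51 L/mol.

K_c = 1.51 L/mol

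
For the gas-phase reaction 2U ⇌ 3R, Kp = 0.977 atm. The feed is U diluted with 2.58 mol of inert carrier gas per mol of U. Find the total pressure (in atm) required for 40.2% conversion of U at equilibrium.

Take 1 mol U as basis and let X be its fractional conversion, so ξ = 0.5X.
At extent ξ: n_U = 1 − X; n_R = 1.5X; n_I = 2.58 (inert).
Total moles n_T = 3.58 + 0.5X.
Kp = p_R^3 / (p_U^2) with p_i = (n_i/n_T)·P.
At X = 0.402: the mole-fraction product g(X) = Π y_i^ν_i = 0.1622. Since Kp = g(X)·P^{1}, P = (Kp/g)^(1/1) = (0.977/0.1622)^(1/1) = 6.02 atm.

P = 6.02 atm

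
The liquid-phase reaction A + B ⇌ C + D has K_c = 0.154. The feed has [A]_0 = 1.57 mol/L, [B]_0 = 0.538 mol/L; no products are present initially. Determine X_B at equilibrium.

Let X = conversion of B; extent ξ = 0.538·X mol/L.
Concentrations: [A] = 1.57 − 0.538X; [B] = 0.538 − 0.538X; [C] = 0.538X; [D] = 0.538X.
K_c = [C] [D] / ([A] [B]).
Setting equal to 0.154 and solving for X on (0,1) gives X = 0.455.

X = 0.455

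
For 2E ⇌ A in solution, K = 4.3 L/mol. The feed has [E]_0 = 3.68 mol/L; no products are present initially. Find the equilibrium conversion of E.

Let X = conversion of E; extent ξ = 3.68X/2 mol/L.
Concentrations: [E] = 3.68 − 3.68X; [A] = 1.84X.
K = [A] / ([E]^2).
This equals 4.3 at X = 0.837 (the root in 0 < X < 1).

X = 0.837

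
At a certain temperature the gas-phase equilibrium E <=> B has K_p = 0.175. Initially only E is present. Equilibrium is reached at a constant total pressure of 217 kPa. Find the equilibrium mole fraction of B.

y_B = 0.149

Take 1 mol E as basis and let X be its fractional conversion, so ξ = X.
At extent ξ: n_E = 1 − X; n_B = X.
n_T stays at 1 (no change in mole number).
y_i = n_i/n_T, p_i = y_i·P. K_p = p_B / (p_E).
This yields a degree-1 equation in X; solving on (0,1), X = 0.149.
Then n_B = 0.149, n_T = 1, so y_B = 0.149.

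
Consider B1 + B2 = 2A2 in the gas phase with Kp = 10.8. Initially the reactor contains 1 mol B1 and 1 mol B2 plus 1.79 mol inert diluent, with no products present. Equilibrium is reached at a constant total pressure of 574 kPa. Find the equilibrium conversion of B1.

Let X = conversion of B1 (basis 1 mol B1); extent of reaction ξ = X.
At extent ξ: n_B1 = 1 − X; n_B2 = 1 − X; n_A2 = 2X; n_I = 1.79 (inert).
Total moles n_T = 3.79 (Δν = 0, constant).
Mole fractions y_i = n_i/n_T; Kp = p_A2^2 / (p_B1 p_B2) with p_i = y_i·P.
Setting this equal to 10.8 and taking the physical root (0 < X < 1) gives X = 0.622.

X = 0.622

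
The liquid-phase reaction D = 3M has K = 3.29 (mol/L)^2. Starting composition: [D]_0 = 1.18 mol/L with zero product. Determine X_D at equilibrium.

X = 0.379

Let X = conversion of D; extent ξ = 1.18·X mol/L.
Concentrations: [D] = 1.18 − 1.18X; [M] = 3.54X.
K = [M]^3 / ([D]).
Equating to 3.29 (mol/L)^2: the physical root is X = 0.379.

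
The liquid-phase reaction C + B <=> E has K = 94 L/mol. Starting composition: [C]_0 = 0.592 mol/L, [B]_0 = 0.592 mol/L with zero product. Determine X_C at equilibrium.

Let X = conversion of C; extent ξ = 0.592·X mol/L.
Concentrations: [C] = 0.592 − 0.592X; [B] = 0.592 − 0.592X; [E] = 0.592X.
K = [E] / ([C] [B]).
Setting equal to 94 and solving for X on (0,1) gives X = 0.875.

X = 0.875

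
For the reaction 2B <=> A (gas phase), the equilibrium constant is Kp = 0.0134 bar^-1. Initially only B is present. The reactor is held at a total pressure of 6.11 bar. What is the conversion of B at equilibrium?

X = 0.132

Let X = conversion of B (basis 1 mol B); extent of reaction ξ = 0.5X.
Moles: n_B = 1 − X; n_A = 0.5X.
Total moles n_T = 1 − 0.5X.
y_i = n_i/n_T, p_i = y_i·P. Kp = p_A / (p_B^2).
Equating to 0.0134 bar^-1 and solving on 0 < X < 1: X = 0.132.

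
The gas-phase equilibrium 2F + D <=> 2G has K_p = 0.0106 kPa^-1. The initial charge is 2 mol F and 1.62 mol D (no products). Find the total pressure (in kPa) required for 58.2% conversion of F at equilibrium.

Take 2 mol F as basis and let X be its fractional conversion, so ξ = X.
Moles: n_F = 2 − 2X; n_D = 1.62 − X; n_G = 2X.
Total moles n_T = 3.62 − X.
K_p = p_G^2 / (p_F^2 p_D) with p_i = (n_i/n_T)·P.
At X = 0.582: the mole-fraction product g(X) = Π y_i^ν_i = 5.674. Since K_p = g(X)·P^{-1}, P = (g/K_p)^(1/1) = (5.674/0.0106)^(1/1) = 535 kPa.

P = 535 kPa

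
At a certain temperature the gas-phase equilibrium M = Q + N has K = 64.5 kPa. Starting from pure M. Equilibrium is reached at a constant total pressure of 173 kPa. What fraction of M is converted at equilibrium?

X = 0.521

Take 1 mol M as basis and let X be its fractional conversion, so ξ = X.
Mole table: n_M = 1 − X; n_Q = X; n_N = X.
n_T = Σnᵢ = 1 + X.
With p_i = (n_i/n_T)P, K = p_Q p_N / (p_M).
This yields a degree-2 equation in X; solving on (0,1), X = 0.521.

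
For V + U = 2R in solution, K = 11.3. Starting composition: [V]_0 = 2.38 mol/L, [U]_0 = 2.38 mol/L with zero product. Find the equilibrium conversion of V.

Let X = conversion of V; extent ξ = 2.38·X mol/L.
Concentrations: [V] = 2.38 − 2.38X; [U] = 2.38 − 2.38X; [R] = 4.76X.
K = [R]^2 / ([V] [U]).
Solving K = 11.3 for X ∈ (0,1): X = 0.627.

X = 0.627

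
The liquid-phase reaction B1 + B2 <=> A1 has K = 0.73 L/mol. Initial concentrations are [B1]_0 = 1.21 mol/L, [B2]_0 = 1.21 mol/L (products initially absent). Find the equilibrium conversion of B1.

X = 0.361

Let X = conversion of B1; extent ξ = 1.21·X mol/L.
Concentrations: [B1] = 1.21 − 1.21X; [B2] = 1.21 − 1.21X; [A1] = 1.21X.
K = [A1] / ([B1] [B2]).
Solving K = 0.73 for X ∈ (0,1): X = 0.361.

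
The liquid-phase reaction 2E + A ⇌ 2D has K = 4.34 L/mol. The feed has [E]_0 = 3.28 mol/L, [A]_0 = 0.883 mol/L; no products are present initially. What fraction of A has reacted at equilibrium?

Let X = conversion of A; extent ξ = 0.883·X mol/L.
Concentrations: [E] = 3.28 − 1.77X; [A] = 0.883 − 0.883X; [D] = 1.77X.
K = [D]^2 / ([E]^2 [A]).
This equals 4.34 at X = 0.830 (the root in 0 < X < 1).

X = 0.830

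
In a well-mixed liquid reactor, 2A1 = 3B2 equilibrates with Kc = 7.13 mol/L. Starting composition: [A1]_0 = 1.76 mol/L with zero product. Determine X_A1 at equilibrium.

Let X = conversion of A1; extent ξ = 1.76X/2 mol/L.
Concentrations: [A1] = 1.76 − 1.76X; [B2] = 2.64X.
Kc = [B2]^3 / ([A1]^2).
Equating to 7.13 mol/L: the physical root is X = 0.588.

X = 0.588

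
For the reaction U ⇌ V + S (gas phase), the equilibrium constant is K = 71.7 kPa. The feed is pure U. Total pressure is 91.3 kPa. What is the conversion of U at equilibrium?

X = 0.663

Basis: 1 mol U initially; let X = conversion of U. Extent ξ = X.
Moles: n_U = 1 − X; n_V = X; n_S = X.
Summing: n_T = 1 + X.
y_i = n_i/n_T, p_i = y_i·P. K = p_V p_S / (p_U).
Substituting and setting equal to 71.7 kPa gives a polynomial in X; the root in (0,1) is X = 0.663.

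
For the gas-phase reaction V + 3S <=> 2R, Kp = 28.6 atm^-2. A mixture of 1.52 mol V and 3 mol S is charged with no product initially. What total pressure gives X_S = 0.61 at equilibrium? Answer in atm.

P = 0.624 atm

Let X = conversion of S (basis 3 mol S); extent of reaction ξ = X.
At extent ξ: n_V = 1.52 − X; n_S = 3 − 3X; n_R = 2X.
Total moles n_T = 4.52 − 2X.
Kp = p_R^2 / (p_V p_S^3) with p_i = (n_i/n_T)·P.
At X = 0.61: the mole-fraction product g(X) = Π y_i^ν_i = 11.12. Since Kp = g(X)·P^{-2}, P = (g/Kp)^(1/2) = (11.12/28.6)^(1/2) = 0.624 atm.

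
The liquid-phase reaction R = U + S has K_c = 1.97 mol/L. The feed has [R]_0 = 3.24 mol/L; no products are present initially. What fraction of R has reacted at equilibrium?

X = 0.533

Let X = conversion of R; extent ξ = 3.24·X mol/L.
Concentrations: [R] = 3.24 − 3.24X; [U] = 3.24X; [S] = 3.24X.
K_c = [U] [S] / ([R]).
Equating to 1.97 mol/L: the physical root is X = 0.533.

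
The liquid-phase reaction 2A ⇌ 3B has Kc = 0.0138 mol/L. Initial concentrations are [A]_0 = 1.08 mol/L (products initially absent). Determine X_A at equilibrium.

X = 0.141

Let X = conversion of A; extent ξ = 1.08X/2 mol/L.
Concentrations: [A] = 1.08 − 1.08X; [B] = 1.62X.
Kc = [B]^3 / ([A]^2).
Solving Kc = 0.0138 for X ∈ (0,1): X = 0.141.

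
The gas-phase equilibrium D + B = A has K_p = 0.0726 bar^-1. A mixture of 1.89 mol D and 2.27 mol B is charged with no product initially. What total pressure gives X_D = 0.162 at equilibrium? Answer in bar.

P = 5.23 bar

Take 1.89 mol D as basis and let X be its fractional conversion, so ξ = 1.89X.
Species balance: n_D = 1.89 − 1.89X; n_B = 2.27 − 1.89X; n_A = 1.89X.
n_T = Σnᵢ = 4.16 − 1.89X.
K_p = p_A / (p_D p_B) with p_i = (n_i/n_T)·P.
At X = 0.162: the mole-fraction product g(X) = Π y_i^ν_i = 0.3794. Since K_p = g(X)·P^{-1}, P = (g/K_p)^(1/1) = (0.3794/0.0726)^(1/1) = 5.23 bar.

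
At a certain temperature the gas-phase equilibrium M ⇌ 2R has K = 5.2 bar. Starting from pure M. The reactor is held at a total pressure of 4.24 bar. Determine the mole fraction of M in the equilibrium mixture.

Let X = conversion of M (basis 1 mol M); extent of reaction ξ = X.
Moles: n_M = 1 − X; n_R = 2X.
Total moles n_T = 1 + X.
y_i = n_i/n_T, p_i = y_i·P. K = p_R^2 / (p_M).
This yields a degree-2 equation in X; solving on (0,1), X = 0.484.
Then n_M = 0.516, n_T = 1.48, so y_M = 0.347.

y_M = 0.347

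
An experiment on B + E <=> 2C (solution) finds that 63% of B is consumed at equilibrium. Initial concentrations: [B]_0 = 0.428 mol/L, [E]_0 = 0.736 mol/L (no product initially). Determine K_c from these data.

K_c = 3.94

Let X = conversion of B.
Concentrations: [B] = 0.428 − 0.428X; [E] = 0.736 − 0.428X; [C] = 0.856X.
At X = 0.63: [B] = 0.158, [E] = 0.466, [C] = 0.539.
K_c = [C]^2 / ([B] [E]) = 3.94.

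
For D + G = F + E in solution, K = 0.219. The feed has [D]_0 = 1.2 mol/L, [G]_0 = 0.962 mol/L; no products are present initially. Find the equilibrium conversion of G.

X = 0.355

Let X = conversion of G; extent ξ = 0.962·X mol/L.
Concentrations: [D] = 1.2 − 0.962X; [G] = 0.962 − 0.962X; [F] = 0.962X; [E] = 0.962X.
K = [F] [E] / ([D] [G]).
This equals 0.219 at X = 0.355 (the root in 0 < X < 1).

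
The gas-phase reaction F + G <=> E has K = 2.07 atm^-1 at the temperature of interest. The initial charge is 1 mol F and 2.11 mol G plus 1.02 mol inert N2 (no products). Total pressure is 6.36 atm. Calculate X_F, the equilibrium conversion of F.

X = 0.836

Basis: 1 mol F initially; let X = conversion of F. Extent ξ = X.
At extent ξ: n_F = 1 − X; n_G = 2.11 − X; n_E = X; n_I = 1.02 (inert).
Summing: n_T = 4.13 − X.
With p_i = (n_i/n_T)P, K = p_E / (p_F p_G).
Equating to 2.07 atm^-1 and solving on 0 < X < 1: X = 0.836.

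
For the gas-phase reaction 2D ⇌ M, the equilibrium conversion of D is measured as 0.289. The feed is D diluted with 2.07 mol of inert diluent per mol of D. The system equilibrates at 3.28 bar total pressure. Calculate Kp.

Kp = 0.255 bar^-1

Basis: 1 mol D initially; let X = conversion of D. Extent ξ = 0.5X.
Mole table: n_D = 1 − X; n_M = 0.5X; n_I = 2.07 (inert).
Total moles n_T = 3.07 − 0.5X.
At X = 0.289: n_D = 0.711, n_M = 0.144, n_T = 2.93.
p_i = (n_i/n_T)·P. Kp = p_M / (p_D^2) = 0.255 bar^-1.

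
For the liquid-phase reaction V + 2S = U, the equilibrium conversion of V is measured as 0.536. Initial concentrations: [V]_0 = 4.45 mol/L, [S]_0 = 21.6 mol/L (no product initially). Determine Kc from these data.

Kc = 0.00408 (mol/L)^-2

Let X = conversion of V.
Concentrations: [V] = 4.45 − 4.45X; [S] = 21.6 − 8.9X; [U] = 4.45X.
At X = 0.536: [V] = 2.06, [S] = 16.8, [U] = 2.39.
Kc = [U] / ([V] [S]^2) = 0.00408 (mol/L)^-2.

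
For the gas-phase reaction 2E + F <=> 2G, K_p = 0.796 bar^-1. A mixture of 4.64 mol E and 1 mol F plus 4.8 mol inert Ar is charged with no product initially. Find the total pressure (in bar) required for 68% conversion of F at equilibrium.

Take 1 mol F as basis and let X be its fractional conversion, so ξ = X.
Species balance: n_E = 4.64 − 2X; n_F = 1 − X; n_G = 2X; n_I = 4.8 (inert).
n_T = Σnᵢ = 10.4 − X.
K_p = p_G^2 / (p_E^2 p_F) with p_i = (n_i/n_T)·P.
At X = 0.68: the mole-fraction product g(X) = Π y_i^ν_i = 5.244. Since K_p = g(X)·P^{-1}, P = (g/K_p)^(1/1) = (5.244/0.796)^(1/1) = 6.59 bar.

P = 6.59 bar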